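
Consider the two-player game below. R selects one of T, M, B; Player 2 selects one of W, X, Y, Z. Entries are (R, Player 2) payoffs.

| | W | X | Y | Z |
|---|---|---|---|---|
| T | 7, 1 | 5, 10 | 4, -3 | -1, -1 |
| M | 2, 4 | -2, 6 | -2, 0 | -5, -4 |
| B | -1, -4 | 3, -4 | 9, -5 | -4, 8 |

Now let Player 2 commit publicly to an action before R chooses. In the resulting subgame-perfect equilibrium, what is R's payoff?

Work backward from R's decision.
- W: R compares 7, 2, -1 and picks T; Player 2 would get 1.
- X: R compares 5, -2, 3 and picks T; Player 2 would get 10.
- Y: R compares 4, -2, 9 and picks B; Player 2 would get -5.
- Z: R compares -1, -5, -4 and picks T; Player 2 would get -1.
Among 1, 10, -5, -1, the best is 10 at X. Subgame-perfect outcome: (T, X) with payoffs (5, 10).

5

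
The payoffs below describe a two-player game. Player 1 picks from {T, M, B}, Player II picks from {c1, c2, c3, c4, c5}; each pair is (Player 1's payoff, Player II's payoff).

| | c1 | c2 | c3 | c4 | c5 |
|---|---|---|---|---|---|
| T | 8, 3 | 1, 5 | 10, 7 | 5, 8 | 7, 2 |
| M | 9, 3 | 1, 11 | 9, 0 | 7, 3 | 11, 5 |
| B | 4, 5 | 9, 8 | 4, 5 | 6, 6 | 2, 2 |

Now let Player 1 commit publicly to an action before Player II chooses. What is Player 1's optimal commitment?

B

Solve by backward induction (Player 1 leads).
- T: Player II compares 3, 5, 7, 8, 2 and picks c4; Player 1 would get 5.
- M: Player II compares 3, 11, 0, 3, 5 and picks c2; Player 1 would get 1.
- B: Player II compares 5, 8, 5, 6, 2 and picks c2; Player 1 would get 9.
Among 5, 1, 9, the best is 9 at B. Subgame-perfect outcome: (B, c2) with payoffs (9, 8).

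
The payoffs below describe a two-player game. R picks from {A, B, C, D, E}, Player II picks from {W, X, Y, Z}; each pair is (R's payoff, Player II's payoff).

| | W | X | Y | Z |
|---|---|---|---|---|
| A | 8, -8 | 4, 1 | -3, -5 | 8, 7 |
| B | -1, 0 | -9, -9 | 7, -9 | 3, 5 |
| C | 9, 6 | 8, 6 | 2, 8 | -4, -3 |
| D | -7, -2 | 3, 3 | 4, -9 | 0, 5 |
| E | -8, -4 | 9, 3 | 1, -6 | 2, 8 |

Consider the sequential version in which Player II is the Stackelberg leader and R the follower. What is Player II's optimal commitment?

Z

Solve by backward induction (Player II leads).
- W: BR = C, leader payoff 6.
- X: BR = E, leader payoff 3.
- Y: BR = B, leader payoff -9.
- Z: BR = A, leader payoff 7.
Maximizing over 6, 3, -9, 7, Player II chooses Z. Subgame-perfect outcome: (A, Z) with payoffs (8, 7).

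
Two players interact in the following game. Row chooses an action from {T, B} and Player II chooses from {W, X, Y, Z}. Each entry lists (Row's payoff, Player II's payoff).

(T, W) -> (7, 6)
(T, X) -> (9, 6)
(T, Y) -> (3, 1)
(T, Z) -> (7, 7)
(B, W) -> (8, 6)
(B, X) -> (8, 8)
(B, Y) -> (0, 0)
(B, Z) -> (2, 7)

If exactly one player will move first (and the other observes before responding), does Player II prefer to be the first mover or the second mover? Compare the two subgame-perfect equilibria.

If Row leads: Player II's best replies are T→Z, B→X; Row's induced payoffs 7, 8; outcome (B, X), payoffs (8, 8).
If Player II leads: Row's best replies are W→B, X→T, Y→T, Z→T; Player II's induced payoffs 6, 6, 1, 7; outcome (T, Z), payoffs (7, 7).
Player II gets 7 moving first and 8 moving second, so Player II prefers to move second.

second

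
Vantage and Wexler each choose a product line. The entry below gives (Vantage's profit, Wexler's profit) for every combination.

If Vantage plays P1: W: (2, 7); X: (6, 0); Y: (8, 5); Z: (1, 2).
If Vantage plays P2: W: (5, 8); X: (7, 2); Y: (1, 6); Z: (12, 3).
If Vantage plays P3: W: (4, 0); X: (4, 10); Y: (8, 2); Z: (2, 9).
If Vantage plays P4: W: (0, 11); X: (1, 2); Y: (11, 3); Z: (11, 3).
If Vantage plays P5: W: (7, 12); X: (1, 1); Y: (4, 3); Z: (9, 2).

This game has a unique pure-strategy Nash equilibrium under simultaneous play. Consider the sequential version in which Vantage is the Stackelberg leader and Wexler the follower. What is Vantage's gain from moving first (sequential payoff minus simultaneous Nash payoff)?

0

Wexler best-responds to each possible Vantage move:
- P1 → Wexler plays W (best of 7, 0, 5, 2); Vantage gets 2.
- P2 → Wexler plays W (best of 8, 2, 6, 3); Vantage gets 5.
- P3 → Wexler plays X (best of 0, 10, 2, 9); Vantage gets 4.
- P4 → Wexler plays W (best of 11, 2, 3, 3); Vantage gets 0.
- P5 → Wexler plays W (best of 12, 1, 3, 2); Vantage gets 7.
Maximizing over 2, 5, 4, 0, 7, Vantage chooses P5. Subgame-perfect outcome: (P5, W) with payoffs (7, 12).
Under simultaneous play:
Vantage's best replies: W→P5; X→P2; Y→P4; Z→P2.
Wexler's best replies: P1→W; P2→W; P3→X; P4→W; P5→W.
Only (P5, W) has each player best-responding; Nash payoffs (7, 12).
Vantage's commitment gain: 7 − 7 = 0.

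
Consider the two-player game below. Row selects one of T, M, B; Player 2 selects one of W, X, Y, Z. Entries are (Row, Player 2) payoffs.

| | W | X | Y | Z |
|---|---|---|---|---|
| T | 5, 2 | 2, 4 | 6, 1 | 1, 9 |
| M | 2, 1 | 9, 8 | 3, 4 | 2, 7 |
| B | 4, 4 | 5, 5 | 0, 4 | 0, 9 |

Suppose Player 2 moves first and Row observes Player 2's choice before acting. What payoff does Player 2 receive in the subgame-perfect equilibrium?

Row best-responds to each possible Player 2 move:
- W: Row compares 5, 2, 4 and picks T; Player 2 would get 2.
- X: Row compares 2, 9, 5 and picks M; Player 2 would get 8.
- Y: Row compares 6, 3, 0 and picks T; Player 2 would get 1.
- Z: Row compares 1, 2, 0 and picks M; Player 2 would get 7.
Maximizing over 2, 8, 1, 7, Player 2 chooses X. Subgame-perfect outcome: (M, X) with payoffs (9, 8).

8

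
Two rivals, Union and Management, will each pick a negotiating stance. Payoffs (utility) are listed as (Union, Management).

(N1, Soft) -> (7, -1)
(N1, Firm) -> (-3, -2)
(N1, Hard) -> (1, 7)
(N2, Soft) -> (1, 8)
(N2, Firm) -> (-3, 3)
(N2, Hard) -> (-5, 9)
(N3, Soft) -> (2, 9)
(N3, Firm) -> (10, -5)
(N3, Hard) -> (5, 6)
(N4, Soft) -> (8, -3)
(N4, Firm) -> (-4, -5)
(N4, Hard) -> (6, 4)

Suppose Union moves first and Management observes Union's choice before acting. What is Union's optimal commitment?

N4

Solve by backward induction (Union leads).
- N1: Management compares -1, -2, 7 and picks Hard; Union would get 1.
- N2: Management compares 8, 3, 9 and picks Hard; Union would get -5.
- N3: Management compares 9, -5, 6 and picks Soft; Union would get 2.
- N4: Management compares -3, -5, 4 and picks Hard; Union would get 6.
Among 1, -5, 2, 6, the best is 6 at N4. Subgame-perfect outcome: (N4, Hard) with payoffs (6, 4).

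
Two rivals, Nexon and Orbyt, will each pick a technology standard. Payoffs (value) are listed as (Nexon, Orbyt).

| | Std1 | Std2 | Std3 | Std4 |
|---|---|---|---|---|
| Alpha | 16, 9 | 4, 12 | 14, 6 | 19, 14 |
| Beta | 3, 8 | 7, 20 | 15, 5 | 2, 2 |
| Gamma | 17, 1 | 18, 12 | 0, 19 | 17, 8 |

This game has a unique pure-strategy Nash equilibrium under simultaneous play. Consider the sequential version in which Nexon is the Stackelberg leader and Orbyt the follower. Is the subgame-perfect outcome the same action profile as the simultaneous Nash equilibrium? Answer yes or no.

Orbyt best-responds to each possible Nexon move:
- Alpha: Orbyt compares 9, 12, 6, 14 and picks Std4; Nexon would get 19.
- Beta: Orbyt compares 8, 20, 5, 2 and picks Std2; Nexon would get 7.
- Gamma: Orbyt compares 1, 12, 19, 8 and picks Std3; Nexon would get 0.
Among 19, 7, 0, the best is 19 at Alpha. Subgame-perfect outcome: (Alpha, Std4) with payoffs (19, 14).
Under simultaneous play:
Nexon's best replies: Std1→Gamma; Std2→Gamma; Std3→Beta; Std4→Alpha.
Orbyt's best replies: Alpha→Std4; Beta→Std2; Gamma→Std3.
The unique mutual best reply is (Alpha, Std4), giving (19, 14).
Sequential outcome (Alpha, Std4) coincides with the Nash profile (Alpha, Std4).

yes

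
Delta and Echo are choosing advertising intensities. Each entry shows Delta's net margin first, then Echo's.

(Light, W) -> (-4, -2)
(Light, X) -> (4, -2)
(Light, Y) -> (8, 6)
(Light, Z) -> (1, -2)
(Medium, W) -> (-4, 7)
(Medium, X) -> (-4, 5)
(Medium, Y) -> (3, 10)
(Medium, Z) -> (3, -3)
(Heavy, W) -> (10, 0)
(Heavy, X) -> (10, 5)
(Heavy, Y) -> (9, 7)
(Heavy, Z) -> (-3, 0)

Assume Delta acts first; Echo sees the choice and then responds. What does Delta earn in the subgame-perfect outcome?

9

Backward induction with Delta moving first.
- Light: BR = Y, leader payoff 8.
- Medium: BR = Y, leader payoff 3.
- Heavy: BR = Y, leader payoff 9.
Delta's induced payoffs are 8, 3, 9, so Delta commits to Heavy. Subgame-perfect outcome: (Heavy, Y) with payoffs (9, 7).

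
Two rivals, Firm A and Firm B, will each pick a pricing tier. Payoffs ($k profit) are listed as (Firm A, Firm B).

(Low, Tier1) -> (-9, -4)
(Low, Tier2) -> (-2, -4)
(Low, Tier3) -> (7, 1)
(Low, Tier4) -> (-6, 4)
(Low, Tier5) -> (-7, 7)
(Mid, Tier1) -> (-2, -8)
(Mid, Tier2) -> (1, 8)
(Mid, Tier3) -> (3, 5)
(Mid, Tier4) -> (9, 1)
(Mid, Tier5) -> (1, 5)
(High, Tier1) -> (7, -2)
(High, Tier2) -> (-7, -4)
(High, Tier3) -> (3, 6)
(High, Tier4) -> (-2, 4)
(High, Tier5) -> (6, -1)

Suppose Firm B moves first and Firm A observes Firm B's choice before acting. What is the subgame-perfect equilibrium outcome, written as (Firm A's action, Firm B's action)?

Solve by backward induction (Firm B leads).
- Tier1: Firm A compares -9, -2, 7 and picks High; Firm B would get -2.
- Tier2: Firm A compares -2, 1, -7 and picks Mid; Firm B would get 8.
- Tier3: Firm A compares 7, 3, 3 and picks Low; Firm B would get 1.
- Tier4: Firm A compares -6, 9, -2 and picks Mid; Firm B would get 1.
- Tier5: Firm A compares -7, 1, 6 and picks High; Firm B would get -1.
Firm B's induced payoffs are -2, 8, 1, 1, -1, so Firm B commits to Tier2. Subgame-perfect outcome: (Mid, Tier2) with payoffs (1, 8).

(Mid, Tier2)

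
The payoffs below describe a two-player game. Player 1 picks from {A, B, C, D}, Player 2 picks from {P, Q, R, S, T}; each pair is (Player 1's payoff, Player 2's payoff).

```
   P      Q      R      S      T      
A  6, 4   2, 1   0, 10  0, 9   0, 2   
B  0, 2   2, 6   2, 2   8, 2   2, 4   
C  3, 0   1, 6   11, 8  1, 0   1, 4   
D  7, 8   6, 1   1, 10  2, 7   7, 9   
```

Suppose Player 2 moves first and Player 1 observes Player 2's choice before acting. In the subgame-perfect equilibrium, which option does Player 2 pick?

Player 1 best-responds to each possible Player 2 move:
- P: BR = D, leader payoff 8.
- Q: BR = D, leader payoff 1.
- R: BR = C, leader payoff 8.
- S: BR = B, leader payoff 2.
- T: BR = D, leader payoff 9.
Player 2's induced payoffs are 8, 1, 8, 2, 9, so Player 2 commits to T. Subgame-perfect outcome: (D, T) with payoffs (7, 9).

T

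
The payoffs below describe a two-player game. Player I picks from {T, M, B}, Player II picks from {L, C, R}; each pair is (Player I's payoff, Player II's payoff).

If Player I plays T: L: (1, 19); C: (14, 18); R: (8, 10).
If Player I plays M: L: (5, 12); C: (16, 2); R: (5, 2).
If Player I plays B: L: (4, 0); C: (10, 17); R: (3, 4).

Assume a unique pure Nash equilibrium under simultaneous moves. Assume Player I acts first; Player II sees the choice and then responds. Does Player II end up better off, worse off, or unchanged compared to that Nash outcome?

Backward induction with Player I moving first.
- T: BR = L, leader payoff 1.
- M: BR = L, leader payoff 5.
- B: BR = C, leader payoff 10.
Player I's induced payoffs are 1, 5, 10, so Player I commits to B. Subgame-perfect outcome: (B, C) with payoffs (10, 17).
Now find the simultaneous Nash equilibrium.
Player I's best replies: L→M; C→M; R→T.
Player II's best replies: T→L; M→L; B→C.
The unique mutual best reply is (M, L), giving (5, 12).
Player II earns 17 sequentially versus 12 at the Nash outcome: better off.

better off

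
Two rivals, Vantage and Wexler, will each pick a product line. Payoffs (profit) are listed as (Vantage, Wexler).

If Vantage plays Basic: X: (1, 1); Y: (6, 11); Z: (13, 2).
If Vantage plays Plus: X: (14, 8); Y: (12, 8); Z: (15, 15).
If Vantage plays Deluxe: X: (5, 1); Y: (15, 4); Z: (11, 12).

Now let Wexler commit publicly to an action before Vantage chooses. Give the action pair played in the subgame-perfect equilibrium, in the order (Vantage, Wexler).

Solve by backward induction (Wexler leads).
- X: Vantage compares 1, 14, 5 and picks Plus; Wexler would get 8.
- Y: Vantage compares 6, 12, 15 and picks Deluxe; Wexler would get 4.
- Z: Vantage compares 13, 15, 11 and picks Plus; Wexler would get 15.
Among 8, 4, 15, the best is 15 at Z. Subgame-perfect outcome: (Plus, Z) with payoffs (15, 15).

(Plus, Z)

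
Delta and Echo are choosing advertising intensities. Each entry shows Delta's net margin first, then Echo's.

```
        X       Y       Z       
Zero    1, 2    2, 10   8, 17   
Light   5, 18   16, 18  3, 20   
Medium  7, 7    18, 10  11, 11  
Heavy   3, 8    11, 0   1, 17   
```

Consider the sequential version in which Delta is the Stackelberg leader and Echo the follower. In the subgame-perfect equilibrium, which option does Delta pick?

Medium

Backward induction with Delta moving first.
- Zero → Echo plays Z (best of 2, 10, 17); Delta gets 8.
- Light → Echo plays Z (best of 18, 18, 20); Delta gets 3.
- Medium → Echo plays Z (best of 7, 10, 11); Delta gets 11.
- Heavy → Echo plays Z (best of 8, 0, 17); Delta gets 1.
Maximizing over 8, 3, 11, 1, Delta chooses Medium. Subgame-perfect outcome: (Medium, Z) with payoffs (11, 11).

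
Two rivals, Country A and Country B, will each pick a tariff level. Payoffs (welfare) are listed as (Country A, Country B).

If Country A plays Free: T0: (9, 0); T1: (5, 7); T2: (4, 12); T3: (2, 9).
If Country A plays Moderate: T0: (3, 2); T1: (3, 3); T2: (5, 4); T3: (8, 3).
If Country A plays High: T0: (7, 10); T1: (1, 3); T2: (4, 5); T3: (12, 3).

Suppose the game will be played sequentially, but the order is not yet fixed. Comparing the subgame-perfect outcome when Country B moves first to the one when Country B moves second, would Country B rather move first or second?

If Country A leads: Country B's best replies are Free→T2, Moderate→T2, High→T0; Country A's induced payoffs 4, 5, 7; outcome (High, T0), payoffs (7, 10).
If Country B leads: Country A's best replies are T0→Free, T1→Free, T2→Moderate, T3→High; Country B's induced payoffs 0, 7, 4, 3; outcome (Free, T1), payoffs (5, 7).
Country B gets 7 moving first and 10 moving second, so Country B prefers to move second.

second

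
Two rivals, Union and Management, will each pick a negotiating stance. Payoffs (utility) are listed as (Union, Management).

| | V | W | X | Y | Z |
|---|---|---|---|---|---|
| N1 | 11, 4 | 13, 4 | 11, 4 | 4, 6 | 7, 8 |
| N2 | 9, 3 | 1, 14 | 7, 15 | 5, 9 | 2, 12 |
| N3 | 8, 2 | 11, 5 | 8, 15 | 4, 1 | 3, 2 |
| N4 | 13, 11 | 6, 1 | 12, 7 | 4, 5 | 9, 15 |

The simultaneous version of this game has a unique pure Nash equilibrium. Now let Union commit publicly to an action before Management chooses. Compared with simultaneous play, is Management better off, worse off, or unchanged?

unchanged

Work backward from Management's decision.
- N1: BR = Z, leader payoff 7.
- N2: BR = X, leader payoff 7.
- N3: BR = X, leader payoff 8.
- N4: BR = Z, leader payoff 9.
Maximizing over 7, 7, 8, 9, Union chooses N4. Subgame-perfect outcome: (N4, Z) with payoffs (9, 15).
For the simultaneous game, intersect best replies.
Union's best replies: V→N4; W→N1; X→N4; Y→N2; Z→N4.
Management's best replies: N1→Z; N2→X; N3→X; N4→Z.
Only (N4, Z) has each player best-responding; Nash payoffs (9, 15).
Management earns 15 sequentially versus 15 at the Nash outcome: unchanged.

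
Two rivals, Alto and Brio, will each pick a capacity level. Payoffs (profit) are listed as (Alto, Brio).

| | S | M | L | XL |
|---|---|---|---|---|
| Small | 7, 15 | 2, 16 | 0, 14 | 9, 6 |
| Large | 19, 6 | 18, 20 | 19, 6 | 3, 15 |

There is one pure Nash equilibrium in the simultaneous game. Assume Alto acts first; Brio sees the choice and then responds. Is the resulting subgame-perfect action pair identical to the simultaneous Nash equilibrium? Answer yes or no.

Backward induction with Alto moving first.
- Small: BR = M, leader payoff 2.
- Large: BR = M, leader payoff 18.
Alto's induced payoffs are 2, 18, so Alto commits to Large. Subgame-perfect outcome: (Large, M) with payoffs (18, 20).
Under simultaneous play:
Alto's best replies: S→Large; M→Large; L→Large; XL→Small.
Brio's best replies: Small→M; Large→M.
The unique mutual best reply is (Large, M), giving (18, 20).
Sequential outcome (Large, M) coincides with the Nash profile (Large, M).

yes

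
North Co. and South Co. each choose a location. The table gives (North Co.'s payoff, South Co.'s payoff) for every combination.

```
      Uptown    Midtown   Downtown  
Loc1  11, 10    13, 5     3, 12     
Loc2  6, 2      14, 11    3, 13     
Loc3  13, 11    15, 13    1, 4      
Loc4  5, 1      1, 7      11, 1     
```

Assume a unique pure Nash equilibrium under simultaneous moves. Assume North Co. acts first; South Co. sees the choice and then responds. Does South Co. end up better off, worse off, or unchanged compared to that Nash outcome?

unchanged

Work backward from South Co.'s decision.
- Loc1 → South Co. plays Downtown (best of 10, 5, 12); North Co. gets 3.
- Loc2 → South Co. plays Downtown (best of 2, 11, 13); North Co. gets 3.
- Loc3 → South Co. plays Midtown (best of 11, 13, 4); North Co. gets 15.
- Loc4 → South Co. plays Midtown (best of 1, 7, 1); North Co. gets 1.
Among 3, 3, 15, 1, the best is 15 at Loc3. Subgame-perfect outcome: (Loc3, Midtown) with payoffs (15, 13).
Under simultaneous play:
North Co.'s best replies: Uptown→Loc3; Midtown→Loc3; Downtown→Loc4.
South Co.'s best replies: Loc1→Downtown; Loc2→Downtown; Loc3→Midtown; Loc4→Midtown.
The unique mutual best reply is (Loc3, Midtown), giving (15, 13).
South Co. earns 13 sequentially versus 13 at the Nash outcome: unchanged.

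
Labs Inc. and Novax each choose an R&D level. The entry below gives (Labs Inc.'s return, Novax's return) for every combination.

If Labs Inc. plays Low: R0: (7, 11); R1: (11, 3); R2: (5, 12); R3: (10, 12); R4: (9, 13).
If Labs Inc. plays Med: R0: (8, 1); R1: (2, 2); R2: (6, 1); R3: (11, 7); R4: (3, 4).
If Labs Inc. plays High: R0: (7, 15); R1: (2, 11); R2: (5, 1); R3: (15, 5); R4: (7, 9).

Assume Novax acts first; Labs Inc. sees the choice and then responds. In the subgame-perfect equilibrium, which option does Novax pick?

Labs Inc. best-responds to each possible Novax move:
- R0: BR = Med, leader payoff 1.
- R1: BR = Low, leader payoff 3.
- R2: BR = Med, leader payoff 1.
- R3: BR = High, leader payoff 5.
- R4: BR = Low, leader payoff 13.
Maximizing over 1, 3, 1, 5, 13, Novax chooses R4. Subgame-perfect outcome: (Low, R4) with payoffs (9, 13).

R4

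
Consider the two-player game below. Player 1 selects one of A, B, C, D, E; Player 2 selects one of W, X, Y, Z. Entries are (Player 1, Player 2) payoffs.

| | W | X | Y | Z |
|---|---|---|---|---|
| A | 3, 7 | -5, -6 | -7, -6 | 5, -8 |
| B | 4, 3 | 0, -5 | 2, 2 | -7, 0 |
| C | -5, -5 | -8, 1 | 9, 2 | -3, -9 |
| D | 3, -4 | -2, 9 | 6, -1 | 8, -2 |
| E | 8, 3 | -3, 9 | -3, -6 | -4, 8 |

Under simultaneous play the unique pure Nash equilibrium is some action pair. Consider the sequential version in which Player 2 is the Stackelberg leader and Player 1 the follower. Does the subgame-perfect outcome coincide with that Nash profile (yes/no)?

Player 1 best-responds to each possible Player 2 move:
- W → Player 1 plays E (best of 3, 4, -5, 3, 8); Player 2 gets 3.
- X → Player 1 plays B (best of -5, 0, -8, -2, -3); Player 2 gets -5.
- Y → Player 1 plays C (best of -7, 2, 9, 6, -3); Player 2 gets 2.
- Z → Player 1 plays D (best of 5, -7, -3, 8, -4); Player 2 gets -2.
Player 2's induced payoffs are 3, -5, 2, -2, so Player 2 commits to W. Subgame-perfect outcome: (E, W) with payoffs (8, 3).
Now find the simultaneous Nash equilibrium.
Player 1's best replies: W→E; X→B; Y→C; Z→D.
Player 2's best replies: A→W; B→W; C→Y; D→X; E→X.
Only (C, Y) has each player best-responding; Nash payoffs (9, 2).
Sequential outcome (E, W) differs from the Nash profile (C, Y).

no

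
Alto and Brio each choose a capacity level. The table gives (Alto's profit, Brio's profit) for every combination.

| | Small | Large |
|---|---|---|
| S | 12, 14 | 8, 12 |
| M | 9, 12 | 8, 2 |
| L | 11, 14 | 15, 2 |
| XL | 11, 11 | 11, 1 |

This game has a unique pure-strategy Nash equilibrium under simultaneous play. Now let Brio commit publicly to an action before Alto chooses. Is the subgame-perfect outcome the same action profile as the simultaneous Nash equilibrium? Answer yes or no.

Work backward from Alto's decision.
- Small: Alto compares 12, 9, 11, 11 and picks S; Brio would get 14.
- Large: Alto compares 8, 8, 15, 11 and picks L; Brio would get 2.
Maximizing over 14, 2, Brio chooses Small. Subgame-perfect outcome: (S, Small) with payoffs (12, 14).
Under simultaneous play:
Alto's best replies: Small→S; Large→L.
Brio's best replies: S→Small; M→Small; L→Small; XL→Small.
Only (S, Small) has each player best-responding; Nash payoffs (12, 14).
Sequential outcome (S, Small) coincides with the Nash profile (S, Small).

yes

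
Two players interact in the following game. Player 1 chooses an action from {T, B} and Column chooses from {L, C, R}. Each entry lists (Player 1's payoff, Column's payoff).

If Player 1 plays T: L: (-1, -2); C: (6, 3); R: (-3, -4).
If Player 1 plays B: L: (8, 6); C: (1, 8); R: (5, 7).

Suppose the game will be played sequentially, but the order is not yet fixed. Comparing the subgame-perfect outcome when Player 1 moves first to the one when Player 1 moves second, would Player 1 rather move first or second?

first

If Player 1 leads: Column's best replies are T→C, B→C; Player 1's induced payoffs 6, 1; outcome (T, C), payoffs (6, 3).
If Column leads: Player 1's best replies are L→B, C→T, R→B; Column's induced payoffs 6, 3, 7; outcome (B, R), payoffs (5, 7).
Player 1 gets 6 moving first and 5 moving second, so Player 1 prefers to move first.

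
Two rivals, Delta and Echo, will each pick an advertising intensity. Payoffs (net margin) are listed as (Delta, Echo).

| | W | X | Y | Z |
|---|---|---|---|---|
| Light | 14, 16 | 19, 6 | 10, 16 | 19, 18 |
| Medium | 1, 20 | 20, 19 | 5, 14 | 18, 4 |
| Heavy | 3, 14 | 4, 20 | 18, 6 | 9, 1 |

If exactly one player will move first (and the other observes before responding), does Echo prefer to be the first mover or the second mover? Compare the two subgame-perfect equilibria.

If Delta leads: Echo's best replies are Light→Z, Medium→W, Heavy→X; Delta's induced payoffs 19, 1, 4; outcome (Light, Z), payoffs (19, 18).
If Echo leads: Delta's best replies are W→Light, X→Medium, Y→Heavy, Z→Light; Echo's induced payoffs 16, 19, 6, 18; outcome (Medium, X), payoffs (20, 19).
Echo gets 19 moving first and 18 moving second, so Echo prefers to move first.

first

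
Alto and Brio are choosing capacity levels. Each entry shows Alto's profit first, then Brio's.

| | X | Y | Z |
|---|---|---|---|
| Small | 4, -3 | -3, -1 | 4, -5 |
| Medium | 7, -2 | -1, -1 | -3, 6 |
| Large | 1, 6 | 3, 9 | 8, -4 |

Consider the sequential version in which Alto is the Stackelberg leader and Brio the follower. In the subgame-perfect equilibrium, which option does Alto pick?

Solve by backward induction (Alto leads).
- Small → Brio plays Y (best of -3, -1, -5); Alto gets -3.
- Medium → Brio plays Z (best of -2, -1, 6); Alto gets -3.
- Large → Brio plays Y (best of 6, 9, -4); Alto gets 3.
Alto's induced payoffs are -3, -3, 3, so Alto commits to Large. Subgame-perfect outcome: (Large, Y) with payoffs (3, 9).

Large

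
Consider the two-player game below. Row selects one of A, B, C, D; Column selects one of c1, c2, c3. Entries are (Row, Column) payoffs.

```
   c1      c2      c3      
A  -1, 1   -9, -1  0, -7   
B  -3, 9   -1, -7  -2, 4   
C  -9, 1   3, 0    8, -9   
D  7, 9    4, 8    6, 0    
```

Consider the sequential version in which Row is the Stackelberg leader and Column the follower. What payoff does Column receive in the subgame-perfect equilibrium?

9

Backward induction with Row moving first.
- A: BR = c1, leader payoff -1.
- B: BR = c1, leader payoff -3.
- C: BR = c1, leader payoff -9.
- D: BR = c1, leader payoff 7.
Row's induced payoffs are -1, -3, -9, 7, so Row commits to D. Subgame-perfect outcome: (D, c1) with payoffs (7, 9).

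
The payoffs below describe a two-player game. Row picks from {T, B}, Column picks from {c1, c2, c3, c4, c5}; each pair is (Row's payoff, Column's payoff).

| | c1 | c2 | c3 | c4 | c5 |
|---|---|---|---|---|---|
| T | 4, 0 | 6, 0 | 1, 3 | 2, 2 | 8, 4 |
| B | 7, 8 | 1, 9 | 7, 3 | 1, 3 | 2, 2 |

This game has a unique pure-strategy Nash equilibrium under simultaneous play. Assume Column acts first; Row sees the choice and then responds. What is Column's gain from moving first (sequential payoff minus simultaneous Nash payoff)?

Backward induction with Column moving first.
- c1 → Row plays B (best of 4, 7); Column gets 8.
- c2 → Row plays T (best of 6, 1); Column gets 0.
- c3 → Row plays B (best of 1, 7); Column gets 3.
- c4 → Row plays T (best of 2, 1); Column gets 2.
- c5 → Row plays T (best of 8, 2); Column gets 4.
Maximizing over 8, 0, 3, 2, 4, Column chooses c1. Subgame-perfect outcome: (B, c1) with payoffs (7, 8).
Under simultaneous play:
Row's best replies: c1→B; c2→T; c3→B; c4→T; c5→T.
Column's best replies: T→c5; B→c2.
Only (T, c5) has each player best-responding; Nash payoffs (8, 4).
Column's commitment gain: 8 − 4 = 4.

4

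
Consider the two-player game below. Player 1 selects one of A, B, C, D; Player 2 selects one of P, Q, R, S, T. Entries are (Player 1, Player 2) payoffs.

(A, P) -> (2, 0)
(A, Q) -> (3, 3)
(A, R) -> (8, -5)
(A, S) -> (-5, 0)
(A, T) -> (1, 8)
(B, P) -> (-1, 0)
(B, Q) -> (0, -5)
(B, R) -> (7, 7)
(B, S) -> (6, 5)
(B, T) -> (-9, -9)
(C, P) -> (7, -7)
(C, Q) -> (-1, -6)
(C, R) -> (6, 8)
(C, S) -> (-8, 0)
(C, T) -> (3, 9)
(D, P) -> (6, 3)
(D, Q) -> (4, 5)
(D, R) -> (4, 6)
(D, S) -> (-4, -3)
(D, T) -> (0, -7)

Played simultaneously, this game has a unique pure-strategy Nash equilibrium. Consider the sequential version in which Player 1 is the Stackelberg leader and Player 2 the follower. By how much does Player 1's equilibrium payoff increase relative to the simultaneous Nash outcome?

4

Player 2 best-responds to each possible Player 1 move:
- A: BR = T, leader payoff 1.
- B: BR = R, leader payoff 7.
- C: BR = T, leader payoff 3.
- D: BR = R, leader payoff 4.
Maximizing over 1, 7, 3, 4, Player 1 chooses B. Subgame-perfect outcome: (B, R) with payoffs (7, 7).
Under simultaneous play:
Player 1's best replies: P→C; Q→D; R→A; S→B; T→C.
Player 2's best replies: A→T; B→R; C→T; D→R.
The unique mutual best reply is (C, T), giving (3, 9).
Player 1's commitment gain: 7 − 3 = 4.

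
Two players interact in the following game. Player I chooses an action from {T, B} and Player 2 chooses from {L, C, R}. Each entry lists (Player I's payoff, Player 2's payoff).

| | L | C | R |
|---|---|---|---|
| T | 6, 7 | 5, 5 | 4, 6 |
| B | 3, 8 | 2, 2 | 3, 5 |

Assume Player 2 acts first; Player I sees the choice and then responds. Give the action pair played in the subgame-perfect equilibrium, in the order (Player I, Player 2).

Work backward from Player I's decision.
- L → Player I plays T (best of 6, 3); Player 2 gets 7.
- C → Player I plays T (best of 5, 2); Player 2 gets 5.
- R → Player I plays T (best of 4, 3); Player 2 gets 6.
Among 7, 5, 6, the best is 7 at L. Subgame-perfect outcome: (T, L) with payoffs (6, 7).

(T, L)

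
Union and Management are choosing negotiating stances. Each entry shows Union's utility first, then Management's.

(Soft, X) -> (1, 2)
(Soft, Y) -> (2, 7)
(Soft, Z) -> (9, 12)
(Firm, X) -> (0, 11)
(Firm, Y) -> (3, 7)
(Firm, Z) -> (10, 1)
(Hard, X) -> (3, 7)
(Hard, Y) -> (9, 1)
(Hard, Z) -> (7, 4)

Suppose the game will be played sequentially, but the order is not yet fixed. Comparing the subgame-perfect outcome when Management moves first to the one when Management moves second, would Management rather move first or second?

If Union leads: Management's best replies are Soft→Z, Firm→X, Hard→X; Union's induced payoffs 9, 0, 3; outcome (Soft, Z), payoffs (9, 12).
If Management leads: Union's best replies are X→Hard, Y→Hard, Z→Firm; Management's induced payoffs 7, 1, 1; outcome (Hard, X), payoffs (3, 7).
Management gets 7 moving first and 12 moving second, so Management prefers to move second.

second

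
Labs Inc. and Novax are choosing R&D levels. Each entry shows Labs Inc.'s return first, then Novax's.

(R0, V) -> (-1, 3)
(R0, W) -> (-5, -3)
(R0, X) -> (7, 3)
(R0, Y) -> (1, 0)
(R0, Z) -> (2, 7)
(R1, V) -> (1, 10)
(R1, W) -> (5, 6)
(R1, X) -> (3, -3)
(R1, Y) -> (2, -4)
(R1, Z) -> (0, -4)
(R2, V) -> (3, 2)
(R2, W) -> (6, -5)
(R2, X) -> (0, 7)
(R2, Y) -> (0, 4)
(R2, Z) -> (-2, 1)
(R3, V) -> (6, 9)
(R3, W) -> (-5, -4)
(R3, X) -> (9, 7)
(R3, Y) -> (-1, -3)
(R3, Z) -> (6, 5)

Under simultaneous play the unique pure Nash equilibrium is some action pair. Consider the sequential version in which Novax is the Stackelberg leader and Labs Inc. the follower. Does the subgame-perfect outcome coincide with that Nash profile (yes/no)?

Labs Inc. best-responds to each possible Novax move:
- V → Labs Inc. plays R3 (best of -1, 1, 3, 6); Novax gets 9.
- W → Labs Inc. plays R2 (best of -5, 5, 6, -5); Novax gets -5.
- X → Labs Inc. plays R3 (best of 7, 3, 0, 9); Novax gets 7.
- Y → Labs Inc. plays R1 (best of 1, 2, 0, -1); Novax gets -4.
- Z → Labs Inc. plays R3 (best of 2, 0, -2, 6); Novax gets 5.
Among 9, -5, 7, -4, 5, the best is 9 at V. Subgame-perfect outcome: (R3, V) with payoffs (6, 9).
Under simultaneous play:
Labs Inc.'s best replies: V→R3; W→R2; X→R3; Y→R1; Z→R3.
Novax's best replies: R0→Z; R1→V; R2→X; R3→V.
The unique mutual best reply is (R3, V), giving (6, 9).
Sequential outcome (R3, V) coincides with the Nash profile (R3, V).

yes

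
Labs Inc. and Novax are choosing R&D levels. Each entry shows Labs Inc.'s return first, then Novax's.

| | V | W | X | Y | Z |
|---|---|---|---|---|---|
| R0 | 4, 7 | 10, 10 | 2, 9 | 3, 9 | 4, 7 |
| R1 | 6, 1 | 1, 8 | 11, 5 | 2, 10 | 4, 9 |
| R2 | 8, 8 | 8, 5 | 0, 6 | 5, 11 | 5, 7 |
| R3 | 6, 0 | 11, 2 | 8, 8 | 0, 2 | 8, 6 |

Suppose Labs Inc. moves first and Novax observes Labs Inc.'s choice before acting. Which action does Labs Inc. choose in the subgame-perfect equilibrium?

R0

Work backward from Novax's decision.
- R0: BR = W, leader payoff 10.
- R1: BR = Y, leader payoff 2.
- R2: BR = Y, leader payoff 5.
- R3: BR = X, leader payoff 8.
Among 10, 2, 5, 8, the best is 10 at R0. Subgame-perfect outcome: (R0, W) with payoffs (10, 10).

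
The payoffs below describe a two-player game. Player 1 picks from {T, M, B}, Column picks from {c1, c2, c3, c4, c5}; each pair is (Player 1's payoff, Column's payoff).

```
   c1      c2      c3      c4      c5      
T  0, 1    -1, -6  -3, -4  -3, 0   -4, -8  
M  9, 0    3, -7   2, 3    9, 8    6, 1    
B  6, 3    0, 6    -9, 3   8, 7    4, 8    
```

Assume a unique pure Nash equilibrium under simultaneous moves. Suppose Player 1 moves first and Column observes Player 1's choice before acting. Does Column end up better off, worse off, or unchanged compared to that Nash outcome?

unchanged

Solve by backward induction (Player 1 leads).
- T: BR = c1, leader payoff 0.
- M: BR = c4, leader payoff 9.
- B: BR = c5, leader payoff 4.
Maximizing over 0, 9, 4, Player 1 chooses M. Subgame-perfect outcome: (M, c4) with payoffs (9, 8).
Under simultaneous play:
Player 1's best replies: c1→M; c2→M; c3→M; c4→M; c5→M.
Column's best replies: T→c1; M→c4; B→c5.
The unique mutual best reply is (M, c4), giving (9, 8).
Column earns 8 sequentially versus 8 at the Nash outcome: unchanged.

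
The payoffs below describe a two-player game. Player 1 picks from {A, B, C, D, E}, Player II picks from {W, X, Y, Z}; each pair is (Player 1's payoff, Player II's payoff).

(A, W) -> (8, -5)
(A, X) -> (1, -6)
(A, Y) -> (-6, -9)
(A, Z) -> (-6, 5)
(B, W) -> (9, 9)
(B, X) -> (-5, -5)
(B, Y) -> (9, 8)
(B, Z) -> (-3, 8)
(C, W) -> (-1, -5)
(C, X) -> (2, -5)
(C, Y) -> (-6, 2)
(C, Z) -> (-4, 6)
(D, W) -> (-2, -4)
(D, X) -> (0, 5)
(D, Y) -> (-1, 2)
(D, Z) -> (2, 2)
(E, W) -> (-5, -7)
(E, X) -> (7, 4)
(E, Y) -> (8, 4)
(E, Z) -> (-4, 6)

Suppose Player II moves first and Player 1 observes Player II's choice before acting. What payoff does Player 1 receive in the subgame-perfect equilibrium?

Player 1 best-responds to each possible Player II move:
- W: Player 1 compares 8, 9, -1, -2, -5 and picks B; Player II would get 9.
- X: Player 1 compares 1, -5, 2, 0, 7 and picks E; Player II would get 4.
- Y: Player 1 compares -6, 9, -6, -1, 8 and picks B; Player II would get 8.
- Z: Player 1 compares -6, -3, -4, 2, -4 and picks D; Player II would get 2.
Maximizing over 9, 4, 8, 2, Player II chooses W. Subgame-perfect outcome: (B, W) with payoffs (9, 9).

9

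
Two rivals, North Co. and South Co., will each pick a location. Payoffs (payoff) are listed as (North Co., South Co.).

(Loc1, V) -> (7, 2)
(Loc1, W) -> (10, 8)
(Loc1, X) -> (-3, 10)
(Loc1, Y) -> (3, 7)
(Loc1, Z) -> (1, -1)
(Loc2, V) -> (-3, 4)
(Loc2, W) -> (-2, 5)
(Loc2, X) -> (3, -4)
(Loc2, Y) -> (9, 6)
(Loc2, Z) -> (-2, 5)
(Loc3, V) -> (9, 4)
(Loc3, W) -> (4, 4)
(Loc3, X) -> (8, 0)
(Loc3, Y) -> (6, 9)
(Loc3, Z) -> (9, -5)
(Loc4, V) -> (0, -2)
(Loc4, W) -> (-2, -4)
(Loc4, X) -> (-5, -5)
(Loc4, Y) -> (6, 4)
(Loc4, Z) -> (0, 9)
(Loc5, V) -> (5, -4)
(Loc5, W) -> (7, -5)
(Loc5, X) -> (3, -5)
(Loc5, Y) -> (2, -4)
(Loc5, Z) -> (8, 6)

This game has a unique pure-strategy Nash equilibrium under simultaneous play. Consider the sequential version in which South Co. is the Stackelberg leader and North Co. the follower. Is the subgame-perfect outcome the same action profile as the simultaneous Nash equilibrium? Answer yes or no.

Work backward from North Co.'s decision.
- V: BR = Loc3, leader payoff 4.
- W: BR = Loc1, leader payoff 8.
- X: BR = Loc3, leader payoff 0.
- Y: BR = Loc2, leader payoff 6.
- Z: BR = Loc3, leader payoff -5.
South Co.'s induced payoffs are 4, 8, 0, 6, -5, so South Co. commits to W. Subgame-perfect outcome: (Loc1, W) with payoffs (10, 8).
Under simultaneous play:
North Co.'s best replies: V→Loc3; W→Loc1; X→Loc3; Y→Loc2; Z→Loc3.
South Co.'s best replies: Loc1→X; Loc2→Y; Loc3→Y; Loc4→Z; Loc5→Z.
Only (Loc2, Y) has each player best-responding; Nash payoffs (9, 6).
Sequential outcome (Loc1, W) differs from the Nash profile (Loc2, Y).

no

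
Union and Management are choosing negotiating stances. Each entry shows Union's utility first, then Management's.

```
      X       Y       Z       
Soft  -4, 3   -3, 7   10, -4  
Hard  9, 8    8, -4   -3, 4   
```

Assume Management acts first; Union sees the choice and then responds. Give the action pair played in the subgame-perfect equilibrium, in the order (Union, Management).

(Hard, X)

Union best-responds to each possible Management move:
- X: Union compares -4, 9 and picks Hard; Management would get 8.
- Y: Union compares -3, 8 and picks Hard; Management would get -4.
- Z: Union compares 10, -3 and picks Soft; Management would get -4.
Maximizing over 8, -4, -4, Management chooses X. Subgame-perfect outcome: (Hard, X) with payoffs (9, 8).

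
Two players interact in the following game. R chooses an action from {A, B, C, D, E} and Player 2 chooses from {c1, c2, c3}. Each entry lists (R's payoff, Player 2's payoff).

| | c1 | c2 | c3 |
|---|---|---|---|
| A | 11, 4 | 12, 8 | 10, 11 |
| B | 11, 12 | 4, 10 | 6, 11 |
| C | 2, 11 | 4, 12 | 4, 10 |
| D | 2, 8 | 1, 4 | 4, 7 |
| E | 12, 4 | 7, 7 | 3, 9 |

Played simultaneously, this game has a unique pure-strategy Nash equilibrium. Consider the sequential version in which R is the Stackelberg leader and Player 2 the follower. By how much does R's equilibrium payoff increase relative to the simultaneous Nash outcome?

1

Work backward from Player 2's decision.
- A: Player 2 compares 4, 8, 11 and picks c3; R would get 10.
- B: Player 2 compares 12, 10, 11 and picks c1; R would get 11.
- C: Player 2 compares 11, 12, 10 and picks c2; R would get 4.
- D: Player 2 compares 8, 4, 7 and picks c1; R would get 2.
- E: Player 2 compares 4, 7, 9 and picks c3; R would get 3.
Among 10, 11, 4, 2, 3, the best is 11 at B. Subgame-perfect outcome: (B, c1) with payoffs (11, 12).
Now find the simultaneous Nash equilibrium.
R's best replies: c1→E; c2→A; c3→A.
Player 2's best replies: A→c3; B→c1; C→c2; D→c1; E→c3.
The unique mutual best reply is (A, c3), giving (10, 11).
R's commitment gain: 11 − 10 = 1.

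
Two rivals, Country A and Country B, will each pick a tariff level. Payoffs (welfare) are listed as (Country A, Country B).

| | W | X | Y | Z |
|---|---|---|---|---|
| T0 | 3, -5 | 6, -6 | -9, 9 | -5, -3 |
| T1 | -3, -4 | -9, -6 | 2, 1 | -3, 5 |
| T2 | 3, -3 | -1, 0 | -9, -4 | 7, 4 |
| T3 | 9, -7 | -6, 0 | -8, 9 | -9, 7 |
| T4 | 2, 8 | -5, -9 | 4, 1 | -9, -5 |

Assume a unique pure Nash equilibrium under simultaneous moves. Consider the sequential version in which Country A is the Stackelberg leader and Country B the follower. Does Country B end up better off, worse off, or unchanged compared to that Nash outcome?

Backward induction with Country A moving first.
- T0 → Country B plays Y (best of -5, -6, 9, -3); Country A gets -9.
- T1 → Country B plays Z (best of -4, -6, 1, 5); Country A gets -3.
- T2 → Country B plays Z (best of -3, 0, -4, 4); Country A gets 7.
- T3 → Country B plays Y (best of -7, 0, 9, 7); Country A gets -8.
- T4 → Country B plays W (best of 8, -9, 1, -5); Country A gets 2.
Country A's induced payoffs are -9, -3, 7, -8, 2, so Country A commits to T2. Subgame-perfect outcome: (T2, Z) with payoffs (7, 4).
Under simultaneous play:
Country A's best replies: W→T3; X→T0; Y→T4; Z→T2.
Country B's best replies: T0→Y; T1→Z; T2→Z; T3→Y; T4→W.
The unique mutual best reply is (T2, Z), giving (7, 4).
Country B earns 4 sequentially versus 4 at the Nash outcome: unchanged.

unchanged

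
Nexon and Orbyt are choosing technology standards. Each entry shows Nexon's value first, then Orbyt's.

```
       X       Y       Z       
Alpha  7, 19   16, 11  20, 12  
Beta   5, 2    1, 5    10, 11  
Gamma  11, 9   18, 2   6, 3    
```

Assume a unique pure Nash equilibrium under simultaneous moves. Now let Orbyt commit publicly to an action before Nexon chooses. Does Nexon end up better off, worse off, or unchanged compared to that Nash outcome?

Backward induction with Orbyt moving first.
- X → Nexon plays Gamma (best of 7, 5, 11); Orbyt gets 9.
- Y → Nexon plays Gamma (best of 16, 1, 18); Orbyt gets 2.
- Z → Nexon plays Alpha (best of 20, 10, 6); Orbyt gets 12.
Orbyt's induced payoffs are 9, 2, 12, so Orbyt commits to Z. Subgame-perfect outcome: (Alpha, Z) with payoffs (20, 12).
Now find the simultaneous Nash equilibrium.
Nexon's best replies: X→Gamma; Y→Gamma; Z→Alpha.
Orbyt's best replies: Alpha→X; Beta→Z; Gamma→X.
The unique mutual best reply is (Gamma, X), giving (11, 9).
Nexon earns 20 sequentially versus 11 at the Nash outcome: better off.

better off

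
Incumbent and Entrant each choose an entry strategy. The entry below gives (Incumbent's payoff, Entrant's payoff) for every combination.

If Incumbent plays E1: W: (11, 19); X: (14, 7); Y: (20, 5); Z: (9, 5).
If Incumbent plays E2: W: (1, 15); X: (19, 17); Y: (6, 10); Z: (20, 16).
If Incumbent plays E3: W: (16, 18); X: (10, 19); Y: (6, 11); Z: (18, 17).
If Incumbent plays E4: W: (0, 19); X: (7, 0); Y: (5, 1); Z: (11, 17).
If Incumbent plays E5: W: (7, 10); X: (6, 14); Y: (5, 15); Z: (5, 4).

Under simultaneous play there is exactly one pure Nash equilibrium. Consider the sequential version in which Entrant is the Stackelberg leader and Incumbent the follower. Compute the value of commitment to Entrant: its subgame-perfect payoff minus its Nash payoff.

Incumbent best-responds to each possible Entrant move:
- W: BR = E3, leader payoff 18.
- X: BR = E2, leader payoff 17.
- Y: BR = E1, leader payoff 5.
- Z: BR = E2, leader payoff 16.
Entrant's induced payoffs are 18, 17, 5, 16, so Entrant commits to W. Subgame-perfect outcome: (E3, W) with payoffs (16, 18).
Under simultaneous play:
Incumbent's best replies: W→E3; X→E2; Y→E1; Z→E2.
Entrant's best replies: E1→W; E2→X; E3→X; E4→W; E5→Y.
The unique mutual best reply is (E2, X), giving (19, 17).
Entrant's commitment gain: 18 − 17 = 1.

1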